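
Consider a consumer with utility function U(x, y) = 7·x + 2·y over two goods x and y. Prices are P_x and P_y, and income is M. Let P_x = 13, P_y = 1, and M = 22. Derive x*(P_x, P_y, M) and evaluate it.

Perfect substitutes: compare marginal utility per dollar. 7/P_x vs 2/P_y → 0.5385 vs 2.
y gives more utility per dollar, so spend all income on y: y* = M/P_y, x* = 0.
Numerically: x* = 0, y* = 22.

x* = 0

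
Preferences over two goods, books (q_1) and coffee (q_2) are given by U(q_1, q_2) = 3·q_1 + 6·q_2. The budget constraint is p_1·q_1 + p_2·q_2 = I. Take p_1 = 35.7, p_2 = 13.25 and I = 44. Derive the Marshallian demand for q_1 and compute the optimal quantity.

Perfect substitutes: compare marginal utility per dollar. 3/p_1 vs 6/p_2 → 0.084 vs 0.4528.
q_2 gives more utility per dollar, so spend all income on q_2: q_2* = I/p_2, q_1* = 0.
Numerically: q_1* = 0, q_2* = 3.3208.

q_1* = 0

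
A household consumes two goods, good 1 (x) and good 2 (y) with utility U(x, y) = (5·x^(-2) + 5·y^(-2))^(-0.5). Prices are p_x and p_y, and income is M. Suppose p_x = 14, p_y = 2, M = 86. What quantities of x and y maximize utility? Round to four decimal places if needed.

x* = 4.8245, y* = 9.2288

MU_x ∝ 5·x^(-3), MU_y ∝ 5·y^(-3), so MRS = (y/x)^(3) = p_x/p_y.
Hence y/x = (p_x/p_y)^(1/(3)), i.e. raised to the 1/3 power.
With the ratio pinned down, the budget gives x* = M/(p_x + p_y·(y/x)) and y* = (y/x)·x*.
Numerically y/x = 1.912931, so x* = 86/(14 + 2·1.912931) = 4.8245 and y* = 1.912931·4.8245 = 9.2288.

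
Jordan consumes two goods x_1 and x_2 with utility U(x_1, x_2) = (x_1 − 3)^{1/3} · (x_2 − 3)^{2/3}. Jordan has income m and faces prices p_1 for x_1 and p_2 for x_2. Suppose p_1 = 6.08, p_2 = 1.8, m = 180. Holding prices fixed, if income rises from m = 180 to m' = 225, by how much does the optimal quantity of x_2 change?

Substituting into the budget: x_1* = 3 + 1/3·(m − 3·p_1 − 3·p_2)/p_1, and x_2* = 3 + 2/3·(…)/p_2.
Discretionary income = 180 − 3·6.08 − 3·1.8 = 156.36; x_2* = 3 + 2/3·156.36/1.8 = 60.9111.
At m' = 225: x_2* = 77.5778. Change: 77.5778 − 60.9111 = 16.6667.

Δx_2* = 16.6667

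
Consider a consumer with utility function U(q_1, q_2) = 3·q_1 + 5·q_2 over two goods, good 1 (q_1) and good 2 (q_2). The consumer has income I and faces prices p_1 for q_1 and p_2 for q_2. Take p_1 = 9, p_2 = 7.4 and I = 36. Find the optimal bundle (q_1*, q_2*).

Linear utility — the consumer picks whichever good has higher MU/price: 3/9 = 0.3333 vs 5/7.4 = 0.6757.
q_2 gives more utility per dollar, so spend all income on q_2: q_2* = I/p_2, q_1* = 0.
Numerically: q_1* = 0, q_2* = 4.8649.

q_1* = 0, q_2* = 4.8649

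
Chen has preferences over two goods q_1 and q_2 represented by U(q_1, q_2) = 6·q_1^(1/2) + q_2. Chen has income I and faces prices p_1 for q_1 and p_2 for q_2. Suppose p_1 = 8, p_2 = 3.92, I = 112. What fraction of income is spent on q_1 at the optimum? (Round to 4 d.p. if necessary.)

Solve: √q_1 = 3·p_2/p_1, so q_1*(p_1,p_2) = (3·p_2/p_1)², and q_2* = (I − p_1·q_1*)/p_2.
Plugging in: q_1* = (3·3.92/8)² = 2.1609, q_2* = 24.1614.
Expenditure on q_1: 8·2.1609 = 17.2872; share = 0.1543.

share on q_1 = 0.1543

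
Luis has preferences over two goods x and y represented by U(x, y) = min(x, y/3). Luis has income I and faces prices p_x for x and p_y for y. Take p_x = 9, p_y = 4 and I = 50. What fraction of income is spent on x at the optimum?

share on x = 0.4286

Demand: x*(p_x,p_y,I) = I/(p_x + 3·p_y), y* = 3·I/(p_x + 3·p_y).
Here 9 + 3·4 = 21, giving x* = 2.381 and y* = 7.1429.
Expenditure on x: 9·2.381 = 21.4286; share = 0.4286.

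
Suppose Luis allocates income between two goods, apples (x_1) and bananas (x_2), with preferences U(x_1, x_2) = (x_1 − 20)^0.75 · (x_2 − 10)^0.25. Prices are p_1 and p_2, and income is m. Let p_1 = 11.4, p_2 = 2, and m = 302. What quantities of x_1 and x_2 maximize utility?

x_1* = 23.5526, x_2* = 16.75

Let x_1' = x_1−20, x_2' = x_2−10. MRS = 3·x_2'/x_1' = p_1/p_2.
Substituting into the budget: x_1* = 20 + 0.75·(m − 20·p_1 − 10·p_2)/p_1, and x_2* = 10 + 0.25·(…)/p_2.
Discretionary income = 302 − 20·11.4 − 10·2 = 54; x_1* = 20 + 0.75·54/11.4 = 23.5526; x_2* = 10 + 0.25·54/2 = 16.75.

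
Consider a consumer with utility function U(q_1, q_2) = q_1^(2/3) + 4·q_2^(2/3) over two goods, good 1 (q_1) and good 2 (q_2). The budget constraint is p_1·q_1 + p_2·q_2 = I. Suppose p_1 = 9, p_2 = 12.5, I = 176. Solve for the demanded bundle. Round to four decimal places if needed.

q_1* = 0.5722, q_2* = 13.668

With the ratio pinned down, the budget gives q_1* = I/(p_1 + p_2·(q_2/q_1)) and q_2* = (q_2/q_1)·q_1*.
Numerically q_2/q_1 = 23.887872, so q_1* = 176/(9 + 12.5·23.887872) = 0.5722 and q_2* = 23.887872·0.5722 = 13.668.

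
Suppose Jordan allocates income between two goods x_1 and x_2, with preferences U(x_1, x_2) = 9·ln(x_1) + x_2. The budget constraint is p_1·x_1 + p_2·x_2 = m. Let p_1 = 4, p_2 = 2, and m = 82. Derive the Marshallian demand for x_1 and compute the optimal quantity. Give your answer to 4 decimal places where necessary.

MU_x_1 = 9/x_1, MU_x_2 = 1. Tangency: 9/x_1 = p_1/p_2.
So x_1*(p_1,p_2) = 9·p_2/p_1, independent of income; and x_2* = (m − 9·p_2)/p_2.
At the given prices: x_1* = 9·2/4 = 4.5.

x_1* = 4.5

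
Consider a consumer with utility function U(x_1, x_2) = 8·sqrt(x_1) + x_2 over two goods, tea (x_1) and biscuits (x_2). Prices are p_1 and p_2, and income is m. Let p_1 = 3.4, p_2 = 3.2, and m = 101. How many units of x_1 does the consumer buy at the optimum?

Utility is quasi-linear in x_2; the FOC for x_1 is 4/√x_1 = p_1/p_2.
Thus x_1* = (4·p_2/p_1)² — independent of m — with the rest of income spent on x_2.
Plugging in: x_1* = (4·3.2/3.4)² = 14.173.

x_1* = 14.173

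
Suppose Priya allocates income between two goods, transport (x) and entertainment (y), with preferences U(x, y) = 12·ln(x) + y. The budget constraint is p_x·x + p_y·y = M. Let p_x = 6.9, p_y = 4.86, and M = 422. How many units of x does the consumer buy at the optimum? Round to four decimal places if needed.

MU_x = 12/x, MU_y = 1. Tangency: 12/x = p_x/p_y.
So x*(p_x,p_y) = 12·p_y/p_x, independent of income; and y* = (M − 12·p_y)/p_y.
At the given prices: x* = 12·4.86/6.9 = 8.4522.

x* = 8.4522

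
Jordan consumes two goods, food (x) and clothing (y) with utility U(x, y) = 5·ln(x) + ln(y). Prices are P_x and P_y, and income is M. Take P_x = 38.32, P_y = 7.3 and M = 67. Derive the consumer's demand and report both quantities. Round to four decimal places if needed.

x* = 1.457, y* = 1.5297

The MRS is 5·y/x. Set MRS = P_x/P_y.
Rearranging, P_y·y = (1/5)·P_x·x. Substituting into the budget gives P_x·x·(1 + (1/5)) = M.
Demand: x*(P_x,P_y,M) = 5/6·M/P_x and y* = 1/6·M/P_y.
At P_x=38.32, P_y=7.3, M=67: x* = 5/6·67/38.32 = 1.457, y* = 1.5297.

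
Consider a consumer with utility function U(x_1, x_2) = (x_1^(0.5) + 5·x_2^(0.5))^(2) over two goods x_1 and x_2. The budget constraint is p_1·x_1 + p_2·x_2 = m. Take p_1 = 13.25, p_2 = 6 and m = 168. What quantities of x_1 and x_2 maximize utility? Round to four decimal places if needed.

MU_x_1 ∝ x_1^(-0.5), MU_x_2 ∝ 5·x_2^(-0.5), so MRS = (1/5)·(x_2/x_1)^(0.5) = p_1/p_2.
Solve for the ratio: x_2/x_1 = [5·p_1/p_2]^(2).
Substitute x_2 = (x_2/x_1)·x_1 into the budget: x_1* = m/(p_1 + p_2·(x_2/x_1)).
Numerically x_2/x_1 = 121.918403, so x_1* = 168/(13.25 + 6·121.918403) = 0.2256 and x_2* = 121.918403·0.2256 = 27.5019.

x_1* = 0.2256, x_2* = 27.5019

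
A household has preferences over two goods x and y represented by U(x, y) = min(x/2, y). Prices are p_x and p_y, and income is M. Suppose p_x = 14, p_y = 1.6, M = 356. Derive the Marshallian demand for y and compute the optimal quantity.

Demand: x*(p_x,p_y,M) = 2·M/(2·p_x + p_y), y* = M/(2·p_x + p_y).
Here 2·14 + 1.6 = 29.6, giving y* = 12.027.

y* = 12.027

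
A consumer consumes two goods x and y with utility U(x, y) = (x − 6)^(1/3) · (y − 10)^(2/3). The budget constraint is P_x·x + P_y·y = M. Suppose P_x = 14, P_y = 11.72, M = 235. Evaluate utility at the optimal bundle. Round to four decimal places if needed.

Let x' = x−6, y' = y−10. MRS = (1/2)·y'/x' = P_x/P_y.
After buying the subsistence bundle (6, 10), a share 1/3 of the remaining income goes to x: x* = 6 + 1/3·(M − 6P_x − 10P_y)/P_x.
Discretionary income = 235 − 6·14 − 10·11.72 = 33.8; x* = 6 + 1/3·33.8/14 = 6.8048; y* = 10 + 2/3·33.8/11.72 = 11.9226.
Utility at the optimum: U(6.8048, 11.9226) = 1.4382.

V = 1.4382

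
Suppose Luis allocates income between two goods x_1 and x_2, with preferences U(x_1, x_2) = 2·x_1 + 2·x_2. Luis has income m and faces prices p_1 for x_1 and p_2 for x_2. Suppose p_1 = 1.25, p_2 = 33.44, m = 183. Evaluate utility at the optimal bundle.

V = 292.8

Perfect substitutes: compare marginal utility per dollar. 2/p_1 vs 2/p_2 → 1.6 vs 0.0598.
x_1 gives more utility per dollar, so spend all income on x_1: x_1* = m/p_1, x_2* = 0.
Numerically: x_1* = 146.4, x_2* = 0.
Utility at the optimum: U(146.4, 0) = 292.8.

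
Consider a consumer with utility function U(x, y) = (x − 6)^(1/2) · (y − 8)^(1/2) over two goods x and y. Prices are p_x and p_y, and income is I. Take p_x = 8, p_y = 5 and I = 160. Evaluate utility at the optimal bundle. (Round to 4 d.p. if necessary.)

V = 5.6921

After buying the subsistence bundle (6, 8), a share 0.5 of the remaining income goes to x: x* = 6 + 0.5·(I − 6p_x − 8p_y)/p_x.
Discretionary income = 160 − 6·8 − 8·5 = 72; x* = 6 + 0.5·72/8 = 10.5; y* = 8 + 0.5·72/5 = 15.2.
Utility at the optimum: U(10.5, 15.2) = 5.6921.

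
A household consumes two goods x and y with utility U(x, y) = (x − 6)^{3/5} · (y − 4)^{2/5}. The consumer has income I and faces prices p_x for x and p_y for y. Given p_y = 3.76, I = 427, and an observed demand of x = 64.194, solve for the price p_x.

p_x = 4

This is Cobb-Douglas in (x−6, y−4): tangency gives 0.6·p_y·(y−4) = 0.4·p_x·(x−6).
Substituting into the budget: x* = 6 + 0.6·(I − 6·p_x − 4·p_y)/p_x, and y* = 4 + 0.4·(…)/p_y.
Set x* = 64.194 in the demand function and solve for p_x: p_x = 4.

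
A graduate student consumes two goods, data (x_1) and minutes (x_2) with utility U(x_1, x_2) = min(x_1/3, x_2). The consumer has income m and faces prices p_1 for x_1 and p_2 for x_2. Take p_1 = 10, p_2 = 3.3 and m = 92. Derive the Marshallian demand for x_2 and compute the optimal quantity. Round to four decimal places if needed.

Leontief preferences: the optimum is at the kink where x_1/3 = x_2/1, i.e. x_2 = (1/3)·x_1.
Budget: p_1·x_1 + p_2·(1/3)·x_1 = m, so (3·p_1 + p_2)·x_1 = 3·m.
Demand: x_1*(p_1,p_2,m) = 3·m/(3·p_1 + p_2), x_2* = m/(3·p_1 + p_2).
Here 3·10 + 3.3 = 33.3, giving x_2* = 2.7628.

x_2* = 2.7628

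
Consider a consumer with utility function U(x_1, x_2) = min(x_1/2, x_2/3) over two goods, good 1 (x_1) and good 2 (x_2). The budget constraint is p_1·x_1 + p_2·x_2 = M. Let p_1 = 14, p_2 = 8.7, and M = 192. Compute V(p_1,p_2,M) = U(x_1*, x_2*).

Demand: x_1*(p_1,p_2,M) = 2·M/(2·p_1 + 3·p_2), x_2* = 3·M/(2·p_1 + 3·p_2).
Here 2·14 + 3·8.7 = 54.1, giving x_1* = 7.098 and x_2* = 10.647.
Utility at the optimum: U(7.098, 10.647) = 3.549.

V = 3.549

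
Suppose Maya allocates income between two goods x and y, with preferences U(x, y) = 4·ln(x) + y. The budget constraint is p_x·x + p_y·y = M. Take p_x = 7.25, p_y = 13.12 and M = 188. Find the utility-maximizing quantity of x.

Set MRS = p_x/p_y: (4/x)/1 = p_x/p_y.
So x*(p_x,p_y) = 4·p_y/p_x, independent of income; and y* = (M − 4·p_y)/p_y.
At the given prices: x* = 4·13.12/7.25 = 7.2386.

x* = 7.2386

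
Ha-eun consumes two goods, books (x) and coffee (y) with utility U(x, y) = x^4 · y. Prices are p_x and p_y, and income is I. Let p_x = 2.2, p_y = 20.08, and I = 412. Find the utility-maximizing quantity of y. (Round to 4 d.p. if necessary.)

y* = 4.1036

Tangency: MRS = 4·y/x = p_x/p_y.
Rearranging, p_y·y = (1/4)·p_x·x. Substituting into the budget gives p_x·x·(1 + (1/4)) = I.
Demand: x*(p_x,p_y,I) = 0.8·I/p_x and y* = 0.2·I/p_y.
At p_x=2.2, p_y=20.08, I=412: y* = 0.2·412/20.08 = 4.1036.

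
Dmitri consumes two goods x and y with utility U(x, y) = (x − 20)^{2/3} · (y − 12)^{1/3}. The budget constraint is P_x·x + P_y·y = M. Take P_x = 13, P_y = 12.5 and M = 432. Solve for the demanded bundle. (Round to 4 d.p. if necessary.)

Discretionary income = 432 − 20·13 − 12·12.5 = 22; x* = 20 + 2/3·22/13 = 21.1282; y* = 12 + 1/3·22/12.5 = 12.5867.

x* = 21.1282, y* = 12.5867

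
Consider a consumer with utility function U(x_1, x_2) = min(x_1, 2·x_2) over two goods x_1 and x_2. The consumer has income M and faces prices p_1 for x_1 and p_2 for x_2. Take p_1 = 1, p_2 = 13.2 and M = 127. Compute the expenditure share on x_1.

share on x_1 = 0.1316

Leontief preferences: the optimum is at the kink where x_1/2 = x_2/1, i.e. x_2 = (1/2)·x_1.
Budget: p_1·x_1 + p_2·(1/2)·x_1 = M, so (2·p_1 + p_2)·x_1 = 2·M.
Demand: x_1*(p_1,p_2,M) = 2·M/(2·p_1 + p_2), x_2* = M/(2·p_1 + p_2).
Here 2·1 + 13.2 = 15.2, giving x_1* = 16.7105 and x_2* = 8.3553.
Expenditure on x_1: 1·16.7105 = 16.7105; share = 0.1316.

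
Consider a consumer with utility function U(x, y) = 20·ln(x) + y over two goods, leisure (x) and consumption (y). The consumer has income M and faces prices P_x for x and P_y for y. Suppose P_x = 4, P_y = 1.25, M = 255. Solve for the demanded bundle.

x* = 6.25, y* = 184

MU_x = 20/x, MU_y = 1. Tangency: 20/x = P_x/P_y.
So x*(P_x,P_y) = 20·P_y/P_x, independent of income; and y* = (M − 20·P_y)/P_y.
At the given prices: x* = 20·1.25/4 = 6.25, and y* = 184.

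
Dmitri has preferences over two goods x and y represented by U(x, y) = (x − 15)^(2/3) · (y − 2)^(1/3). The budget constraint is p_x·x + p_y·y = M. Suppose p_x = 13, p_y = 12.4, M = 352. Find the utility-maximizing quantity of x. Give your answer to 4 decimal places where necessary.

This is Cobb-Douglas in (x−15, y−2): tangency gives 2/3·p_y·(y−2) = 1/3·p_x·(x−15).
After buying the subsistence bundle (15, 2), a share 2/3 of the remaining income goes to x: x* = 15 + 2/3·(M − 15p_x − 2p_y)/p_x.
Discretionary income = 352 − 15·13 − 2·12.4 = 132.2; x* = 15 + 2/3·132.2/13 = 21.7795.

x* = 21.7795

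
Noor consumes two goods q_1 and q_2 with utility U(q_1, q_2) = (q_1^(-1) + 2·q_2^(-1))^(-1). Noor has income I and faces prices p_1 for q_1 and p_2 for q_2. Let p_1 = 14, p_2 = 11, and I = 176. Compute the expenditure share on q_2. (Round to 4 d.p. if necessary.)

MRS = MU_q_1/MU_q_2 = (1/2)·(q_2/q_1)^(2). Set equal to p_1/p_2.
Solve for the ratio: q_2/q_1 = [2·p_1/p_2]^(0.5).
Substitute q_2 = (q_2/q_1)·q_1 into the budget: q_1* = I/(p_1 + p_2·(q_2/q_1)).
Numerically q_2/q_1 = 1.595448, so q_1* = 176/(14 + 11·1.595448) = 5.5785 and q_2* = 1.595448·5.5785 = 8.9001.
Expenditure on q_2: 11·8.9001 = 97.9016; share = 0.5563.

share on q_2 = 0.5563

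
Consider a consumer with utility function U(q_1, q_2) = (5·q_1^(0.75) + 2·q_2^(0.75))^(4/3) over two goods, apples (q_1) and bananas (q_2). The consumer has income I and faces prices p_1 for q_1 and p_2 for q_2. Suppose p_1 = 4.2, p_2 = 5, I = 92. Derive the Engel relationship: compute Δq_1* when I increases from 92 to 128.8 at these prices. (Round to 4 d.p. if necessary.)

Δq_1* = 8.6309

From the CES first-order condition, (5/2)·(q_2/q_1)^(0.25) = p_1/p_2.
Hence q_2/q_1 = ((2/5)·p_1/p_2)^(1/(0.25)), i.e. raised to the 4 power.
With the ratio pinned down, the budget gives q_1* = I/(p_1 + p_2·(q_2/q_1)) and q_2* = (q_2/q_1)·q_1*.
Numerically q_2/q_1 = 0.012746, so q_1* = 92/(4.2 + 5·0.012746) = 21.5774.
At I' = 128.8: q_1* = 30.2083. Change: 30.2083 − 21.5774 = 8.6309.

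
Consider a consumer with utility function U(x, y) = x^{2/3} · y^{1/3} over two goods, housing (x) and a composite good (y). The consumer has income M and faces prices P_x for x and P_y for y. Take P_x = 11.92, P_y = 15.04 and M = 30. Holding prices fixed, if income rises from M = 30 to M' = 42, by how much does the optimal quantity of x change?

MU_x/MU_y = (2/3·y)/(1/3·x); tangency sets this equal to P_x/P_y.
So 2/3·P_y·y = 1/3·P_x·x; combined with the budget, a share 2/3 of income goes to x.
Demand: x*(P_x,P_y,M) = 2/3·M/P_x and y* = 1/3·M/P_y.
At P_x=11.92, P_y=15.04, M=30: x* = 2/3·30/11.92 = 1.6779.
At M' = 42: x* = 2.349. Change: 2.349 − 1.6779 = 0.6711.

Δx* = 0.6711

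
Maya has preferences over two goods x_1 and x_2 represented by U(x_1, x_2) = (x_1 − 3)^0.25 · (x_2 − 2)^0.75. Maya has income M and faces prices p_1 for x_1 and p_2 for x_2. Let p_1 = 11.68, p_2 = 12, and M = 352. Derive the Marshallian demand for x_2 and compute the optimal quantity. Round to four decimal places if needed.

After buying the subsistence bundle (3, 2), a share 0.25 of the remaining income goes to x_1: x_1* = 3 + 0.25·(M − 3p_1 − 2p_2)/p_1.
Discretionary income = 352 − 3·11.68 − 2·12 = 292.96; x_2* = 2 + 0.75·292.96/12 = 20.31.

x_2* = 20.31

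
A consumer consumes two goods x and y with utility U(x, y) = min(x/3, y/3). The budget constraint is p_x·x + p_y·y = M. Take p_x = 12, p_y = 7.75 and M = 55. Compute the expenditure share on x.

share on x = 0.6076

With perfect complements, no substitution: consume in ratio x:y = 3:3.
Budget: p_x·x + p_y·x = M, so (3·p_x + 3·p_y)·x = 3·M.
Demand: x*(p_x,p_y,M) = 3·M/(3·p_x + 3·p_y), y* = 3·M/(3·p_x + 3·p_y).
Here 3·12 + 3·7.75 = 59.25, giving x* = 2.7848 and y* = 2.7848.
Expenditure on x: 12·2.7848 = 33.4177; share = 0.6076.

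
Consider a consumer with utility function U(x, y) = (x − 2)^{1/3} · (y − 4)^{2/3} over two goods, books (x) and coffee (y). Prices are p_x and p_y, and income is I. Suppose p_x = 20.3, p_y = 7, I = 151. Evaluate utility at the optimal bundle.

Substituting into the budget: x* = 2 + 1/3·(I − 2·p_x − 4·p_y)/p_x, and y* = 4 + 2/3·(…)/p_y.
Discretionary income = 151 − 2·20.3 − 4·7 = 82.4; x* = 2 + 1/3·82.4/20.3 = 3.353; y* = 4 + 2/3·82.4/7 = 11.8476.
Utility at the optimum: U(3.353, 11.8476) = 4.3678.

V = 4.3678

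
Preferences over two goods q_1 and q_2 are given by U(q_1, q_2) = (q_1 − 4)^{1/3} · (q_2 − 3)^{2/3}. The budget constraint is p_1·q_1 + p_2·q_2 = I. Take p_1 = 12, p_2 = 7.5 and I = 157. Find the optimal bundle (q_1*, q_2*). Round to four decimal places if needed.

MRS = (1/2)·(q_2−3)/(q_1−4). Tangency with p_1/p_2 gives q_2−3 = 2·(p_1/p_2)·(q_1−4).
Substituting into the budget: q_1* = 4 + 1/3·(I − 4·p_1 − 3·p_2)/p_1, and q_2* = 3 + 2/3·(…)/p_2.
Discretionary income = 157 − 4·12 − 3·7.5 = 86.5; q_1* = 4 + 1/3·86.5/12 = 6.4028; q_2* = 3 + 2/3·86.5/7.5 = 10.6889.

q_1* = 6.4028, q_2* = 10.6889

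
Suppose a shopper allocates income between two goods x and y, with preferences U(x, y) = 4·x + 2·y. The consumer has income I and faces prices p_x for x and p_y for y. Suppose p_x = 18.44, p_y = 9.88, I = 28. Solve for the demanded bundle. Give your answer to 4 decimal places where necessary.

x* = 1.5184, y* = 0

Linear utility — the consumer picks whichever good has higher MU/price: 4/18.44 = 0.2169 vs 2/9.88 = 0.2024.
x gives more utility per dollar, so spend all income on x: x* = I/p_x, y* = 0.
Numerically: x* = 1.5184, y* = 0.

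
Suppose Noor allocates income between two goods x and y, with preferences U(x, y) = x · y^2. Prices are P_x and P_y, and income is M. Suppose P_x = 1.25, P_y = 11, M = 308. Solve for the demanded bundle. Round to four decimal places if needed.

MU_x/MU_y = (y)/(2·x); tangency sets this equal to P_x/P_y.
Rearranging, P_y·y = 2·P_x·x. Substituting into the budget gives P_x·x·(1 + 2) = M.
Demand: x*(P_x,P_y,M) = 1/3·M/P_x and y* = 2/3·M/P_y.
At P_x=1.25, P_y=11, M=308: x* = 1/3·308/1.25 = 82.1333, y* = 18.6667.

x* = 82.1333, y* = 18.6667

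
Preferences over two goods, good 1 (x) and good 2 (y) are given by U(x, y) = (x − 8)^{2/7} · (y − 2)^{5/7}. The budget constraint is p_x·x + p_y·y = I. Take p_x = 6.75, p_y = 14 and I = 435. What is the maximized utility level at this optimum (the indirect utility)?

After buying the subsistence bundle (8, 2), a share 2/7 of the remaining income goes to x: x* = 8 + 2/7·(I − 8p_x − 2p_y)/p_x.
Discretionary income = 435 − 8·6.75 − 2·14 = 353; x* = 8 + 2/7·353/6.75 = 22.9418; y* = 2 + 5/7·353/14 = 20.0102.
Utility at the optimum: U(22.9418, 20.0102) = 17.0743.

V = 17.0743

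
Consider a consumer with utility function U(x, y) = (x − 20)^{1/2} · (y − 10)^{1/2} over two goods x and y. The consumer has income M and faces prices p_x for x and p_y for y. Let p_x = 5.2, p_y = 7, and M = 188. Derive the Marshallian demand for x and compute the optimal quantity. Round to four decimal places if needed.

Let x' = x−20, y' = y−10. MRS = y'/x' = p_x/p_y.
Substituting into the budget: x* = 20 + 0.5·(M − 20·p_x − 10·p_y)/p_x, and y* = 10 + 0.5·(…)/p_y.
Discretionary income = 188 − 20·5.2 − 10·7 = 14; x* = 20 + 0.5·14/5.2 = 21.3462.

x* = 21.3462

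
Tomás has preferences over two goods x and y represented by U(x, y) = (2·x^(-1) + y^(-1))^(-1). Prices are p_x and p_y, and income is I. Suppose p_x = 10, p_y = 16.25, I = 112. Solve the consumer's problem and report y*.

y* = 3.2674

MU_x ∝ 2·x^(-2), MU_y ∝ y^(-2), so MRS = 2·(y/x)^(2) = p_x/p_y.
Hence y/x = ((1/2)·p_x/p_y)^(1/(2)), i.e. raised to the 0.5 power.
Substitute y = (y/x)·x into the budget: x* = I/(p_x + p_y·(y/x)).
Numerically y/x = 0.5547, so x* = 112/(10 + 16.25·0.5547) = 5.8904 and y* = 0.5547·5.8904 = 3.2674.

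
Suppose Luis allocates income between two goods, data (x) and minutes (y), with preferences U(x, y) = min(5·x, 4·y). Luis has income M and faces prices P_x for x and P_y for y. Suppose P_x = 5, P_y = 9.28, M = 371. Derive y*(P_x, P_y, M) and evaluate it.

y* = 27.9367

Demand: x*(P_x,P_y,M) = 4·M/(4·P_x + 5·P_y), y* = 5·M/(4·P_x + 5·P_y).
Here 4·5 + 5·9.28 = 66.4, giving y* = 27.9367.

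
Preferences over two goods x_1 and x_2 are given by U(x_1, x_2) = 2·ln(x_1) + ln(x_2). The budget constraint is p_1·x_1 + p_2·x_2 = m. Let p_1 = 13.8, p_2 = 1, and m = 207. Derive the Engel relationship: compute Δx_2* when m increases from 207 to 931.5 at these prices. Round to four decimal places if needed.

At p_1=13.8, p_2=1, m=207: x_2* = 1/3·207/1 = 69.
At m' = 931.5: x_2* = 310.5. Change: 310.5 − 69 = 241.5.

Δx_2* = 241.5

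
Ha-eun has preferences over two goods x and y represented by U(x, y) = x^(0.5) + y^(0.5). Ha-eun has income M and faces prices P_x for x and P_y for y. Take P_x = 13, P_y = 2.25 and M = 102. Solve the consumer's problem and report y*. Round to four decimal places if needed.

MU_x ∝ x^(-0.5), MU_y ∝ y^(-0.5), so MRS = (y/x)^(0.5) = P_x/P_y.
Hence y/x = (P_x/P_y)^(1/(0.5)), i.e. raised to the 2 power.
With the ratio pinned down, the budget gives x* = M/(P_x + P_y·(y/x)) and y* = (y/x)·x*.
Numerically y/x = 33.382716, so x* = 102/(13 + 2.25·33.382716) = 1.1576 and y* = 33.382716·1.1576 = 38.6448.

y* = 38.6448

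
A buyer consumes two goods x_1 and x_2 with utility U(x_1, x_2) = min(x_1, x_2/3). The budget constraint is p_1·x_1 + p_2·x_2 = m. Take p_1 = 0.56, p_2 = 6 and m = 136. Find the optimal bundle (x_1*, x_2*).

Leontief preferences: the optimum is at the kink where x_1/1 = x_2/3, i.e. x_2 = 3·x_1.
Budget: p_1·x_1 + p_2·3·x_1 = m, so (p_1 + 3·p_2)·x_1 = m.
Demand: x_1*(p_1,p_2,m) = m/(p_1 + 3·p_2), x_2* = 3·m/(p_1 + 3·p_2).
Here 0.56 + 3·6 = 18.56, giving x_1* = 7.3276 and x_2* = 21.9828.

x_1* = 7.3276, x_2* = 21.9828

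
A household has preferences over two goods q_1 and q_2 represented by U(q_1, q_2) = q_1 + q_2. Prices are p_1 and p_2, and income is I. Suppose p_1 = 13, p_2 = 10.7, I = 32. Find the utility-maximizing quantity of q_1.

q_2 gives more utility per dollar, so spend all income on q_2: q_2* = I/p_2, q_1* = 0.
Numerically: q_1* = 0, q_2* = 2.9907.

q_1* = 0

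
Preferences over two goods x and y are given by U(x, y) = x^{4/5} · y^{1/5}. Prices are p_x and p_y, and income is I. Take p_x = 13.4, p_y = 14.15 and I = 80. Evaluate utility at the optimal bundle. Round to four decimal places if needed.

MU_x/MU_y = (0.8·y)/(0.2·x); tangency sets this equal to p_x/p_y.
So 0.8·p_y·y = 0.2·p_x·x; combined with the budget, a share 0.8 of income goes to x.
Demand: x*(p_x,p_y,I) = 0.8·I/p_x and y* = 0.2·I/p_y.
At p_x=13.4, p_y=14.15, I=80: x* = 0.8·80/13.4 = 4.7761, y* = 1.1307.
Utility at the optimum: U(4.7761, 1.1307) = 3.5804.

V = 3.5804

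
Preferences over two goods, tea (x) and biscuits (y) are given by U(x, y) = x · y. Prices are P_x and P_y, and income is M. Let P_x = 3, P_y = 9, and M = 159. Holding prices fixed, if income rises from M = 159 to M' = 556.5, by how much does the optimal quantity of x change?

Tangency: MRS = y/x = P_x/P_y.
So P_y·y = P_x·x; combined with the budget, a share 0.5 of income goes to x.
Demand: x*(P_x,P_y,M) = 0.5·M/P_x and y* = 0.5·M/P_y.
At P_x=3, P_y=9, M=159: x* = 0.5·159/3 = 26.5.
At M' = 556.5: x* = 92.75. Change: 92.75 − 26.5 = 66.25.

Δx* = 66.25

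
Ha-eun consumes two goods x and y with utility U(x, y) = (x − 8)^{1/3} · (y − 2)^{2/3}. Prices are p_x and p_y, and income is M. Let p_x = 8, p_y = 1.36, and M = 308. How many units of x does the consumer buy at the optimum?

x* = 18.0533

MRS = (1/2)·(y−2)/(x−8). Tangency with p_x/p_y gives y−2 = 2·(p_x/p_y)·(x−8).
After buying the subsistence bundle (8, 2), a share 1/3 of the remaining income goes to x: x* = 8 + 1/3·(M − 8p_x − 2p_y)/p_x.
Discretionary income = 308 − 8·8 − 2·1.36 = 241.28; x* = 8 + 1/3·241.28/8 = 18.0533.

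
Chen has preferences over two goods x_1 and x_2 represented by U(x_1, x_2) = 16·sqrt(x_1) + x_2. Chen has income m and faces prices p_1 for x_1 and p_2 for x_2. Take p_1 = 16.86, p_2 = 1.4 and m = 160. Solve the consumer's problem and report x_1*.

Utility is quasi-linear in x_2; the FOC for x_1 is 8/√x_1 = p_1/p_2.
Solve: √x_1 = 8·p_2/p_1, so x_1*(p_1,p_2) = (8·p_2/p_1)², and x_2* = (m − p_1·x_1*)/p_2.
Plugging in: x_1* = (8·1.4/16.86)² = 0.4413.

x_1* = 0.4413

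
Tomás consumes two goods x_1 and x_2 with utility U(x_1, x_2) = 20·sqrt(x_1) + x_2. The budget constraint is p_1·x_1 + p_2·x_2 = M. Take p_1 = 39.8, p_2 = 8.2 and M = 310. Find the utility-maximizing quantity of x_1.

Plugging in: x_1* = (10·8.2/39.8)² = 4.2448.

x_1* = 4.2448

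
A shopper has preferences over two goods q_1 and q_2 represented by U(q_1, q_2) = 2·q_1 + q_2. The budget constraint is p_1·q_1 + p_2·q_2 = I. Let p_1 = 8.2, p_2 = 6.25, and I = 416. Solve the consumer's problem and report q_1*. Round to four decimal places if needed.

Linear utility — the consumer picks whichever good has higher MU/price: 2/8.2 = 0.2439 vs 1/6.25 = 0.16.
q_1 gives more utility per dollar, so spend all income on q_1: q_1* = I/p_1, q_2* = 0.
Numerically: q_1* = 50.7317, q_2* = 0.

q_1* = 50.7317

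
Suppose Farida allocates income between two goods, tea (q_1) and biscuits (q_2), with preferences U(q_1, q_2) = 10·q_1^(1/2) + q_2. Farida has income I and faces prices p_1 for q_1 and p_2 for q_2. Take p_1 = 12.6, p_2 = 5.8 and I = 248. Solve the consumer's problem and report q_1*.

q_1* = 5.2973

Set MRS = p_1/p_2: 5·q_1^(−1/2) = p_1/p_2.
Solve: √q_1 = 5·p_2/p_1, so q_1*(p_1,p_2) = (5·p_2/p_1)², and q_2* = (I − p_1·q_1*)/p_2.
Plugging in: q_1* = (5·5.8/12.6)² = 5.2973.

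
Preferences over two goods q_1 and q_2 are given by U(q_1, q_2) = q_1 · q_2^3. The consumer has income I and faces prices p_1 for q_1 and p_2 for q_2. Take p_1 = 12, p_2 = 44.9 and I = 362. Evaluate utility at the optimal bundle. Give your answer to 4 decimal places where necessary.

Tangency: MRS = (1/3)·q_2/q_1 = p_1/p_2.
So p_2·q_2 = 3·p_1·q_1; combined with the budget, a share 0.25 of income goes to q_1.
Demand: q_1*(p_1,p_2,I) = 0.25·I/p_1 and q_2* = 0.75·I/p_2.
At p_1=12, p_2=44.9, I=362: q_1* = 0.25·362/12 = 7.5417, q_2* = 6.0468.
Utility at the optimum: U(7.5417, 6.0468) = 1667.3924.

V = 1667.3924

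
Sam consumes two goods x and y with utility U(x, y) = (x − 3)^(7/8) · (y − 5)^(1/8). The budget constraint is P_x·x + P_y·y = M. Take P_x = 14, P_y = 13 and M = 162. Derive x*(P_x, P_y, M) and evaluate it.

This is Cobb-Douglas in (x−3, y−5): tangency gives 0.875·P_y·(y−5) = 0.125·P_x·(x−3).
After buying the subsistence bundle (3, 5), a share 0.875 of the remaining income goes to x: x* = 3 + 0.875·(M − 3P_x − 5P_y)/P_x.
Discretionary income = 162 − 3·14 − 5·13 = 55; x* = 3 + 0.875·55/14 = 6.4375.

x* = 6.4375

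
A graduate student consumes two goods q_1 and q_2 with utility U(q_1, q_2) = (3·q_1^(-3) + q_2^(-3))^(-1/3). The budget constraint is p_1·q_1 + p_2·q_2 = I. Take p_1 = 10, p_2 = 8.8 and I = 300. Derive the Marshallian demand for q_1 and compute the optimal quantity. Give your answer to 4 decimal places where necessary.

From the CES first-order condition, 3·(q_2/q_1)^(4) = p_1/p_2.
Solve for the ratio: q_2/q_1 = [(1/3)·p_1/p_2]^(0.25).
With the ratio pinned down, the budget gives q_1* = I/(p_1 + p_2·(q_2/q_1)) and q_2* = (q_2/q_1)·q_1*.
Numerically q_2/q_1 = 0.784511, so q_1* = 300/(10 + 8.8·0.784511) = 17.7476.

q_1* = 17.7476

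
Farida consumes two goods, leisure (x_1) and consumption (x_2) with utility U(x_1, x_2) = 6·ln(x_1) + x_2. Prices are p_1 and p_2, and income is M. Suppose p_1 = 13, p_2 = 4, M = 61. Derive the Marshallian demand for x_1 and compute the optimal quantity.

Set MRS = p_1/p_2: (6/x_1)/1 = p_1/p_2.
So x_1*(p_1,p_2) = 6·p_2/p_1, independent of income; and x_2* = (M − 6·p_2)/p_2.
At the given prices: x_1* = 6·4/13 = 1.8462.

x_1* = 1.8462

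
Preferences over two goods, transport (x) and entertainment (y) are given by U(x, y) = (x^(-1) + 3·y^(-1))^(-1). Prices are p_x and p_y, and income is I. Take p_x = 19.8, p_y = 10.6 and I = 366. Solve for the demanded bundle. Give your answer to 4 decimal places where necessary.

x* = 8.1528, y* = 19.2995

MRS = MU_x/MU_y = (1/3)·(y/x)^(2). Set equal to p_x/p_y.
Solve for the ratio: y/x = [3·p_x/p_y]^(0.5).
Substitute y = (y/x)·x into the budget: x* = I/(p_x + p_y·(y/x)).
Numerically y/x = 2.367229, so x* = 366/(19.8 + 10.6·2.367229) = 8.1528 and y* = 2.367229·8.1528 = 19.2995.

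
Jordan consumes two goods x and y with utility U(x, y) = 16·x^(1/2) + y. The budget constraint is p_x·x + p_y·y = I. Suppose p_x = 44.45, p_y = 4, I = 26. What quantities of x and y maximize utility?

Solve: √x = 8·p_y/p_x, so x*(p_x,p_y) = (8·p_y/p_x)², and y* = (I − p_x·x*)/p_y.
Plugging in: x* = (8·4/44.45)² = 0.5183, y* = 0.7407.

x* = 0.5183, y* = 0.7407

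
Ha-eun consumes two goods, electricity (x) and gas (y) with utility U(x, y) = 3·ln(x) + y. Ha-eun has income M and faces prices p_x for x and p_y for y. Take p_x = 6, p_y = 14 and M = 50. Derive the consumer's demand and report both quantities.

Set MRS = p_x/p_y: (3/x)/1 = p_x/p_y.
So x*(p_x,p_y) = 3·p_y/p_x, independent of income; and y* = (M − 3·p_y)/p_y.
At the given prices: x* = 3·14/6 = 7, and y* = 0.5714.

x* = 7, y* = 0.5714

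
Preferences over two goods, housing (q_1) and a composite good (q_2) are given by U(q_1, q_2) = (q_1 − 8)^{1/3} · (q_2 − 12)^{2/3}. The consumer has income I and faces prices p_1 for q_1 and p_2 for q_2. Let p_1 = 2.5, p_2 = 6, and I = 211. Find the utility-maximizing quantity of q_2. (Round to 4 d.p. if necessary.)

MRS = (1/2)·(q_2−12)/(q_1−8). Tangency with p_1/p_2 gives q_2−12 = 2·(p_1/p_2)·(q_1−8).
After buying the subsistence bundle (8, 12), a share 1/3 of the remaining income goes to q_1: q_1* = 8 + 1/3·(I − 8p_1 − 12p_2)/p_1.
Discretionary income = 211 − 8·2.5 − 12·6 = 119; q_2* = 12 + 2/3·119/6 = 25.2222.

q_2* = 25.2222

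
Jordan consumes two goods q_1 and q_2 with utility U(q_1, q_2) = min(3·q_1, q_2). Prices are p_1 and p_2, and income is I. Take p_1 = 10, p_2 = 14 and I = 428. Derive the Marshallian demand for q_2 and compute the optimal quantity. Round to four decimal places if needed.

q_2* = 24.6923

Leontief preferences: the optimum is at the kink where q_1/1 = q_2/3, i.e. q_2 = 3·q_1.
Budget: p_1·q_1 + p_2·3·q_1 = I, so (p_1 + 3·p_2)·q_1 = I.
Demand: q_1*(p_1,p_2,I) = I/(p_1 + 3·p_2), q_2* = 3·I/(p_1 + 3·p_2).
Here 10 + 3·14 = 52, giving q_2* = 24.6923.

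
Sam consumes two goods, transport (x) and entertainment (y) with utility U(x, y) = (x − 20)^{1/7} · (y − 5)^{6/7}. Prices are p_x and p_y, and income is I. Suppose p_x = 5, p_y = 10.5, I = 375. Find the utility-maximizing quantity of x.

Let x' = x−20, y' = y−5. MRS = (1/6)·y'/x' = p_x/p_y.
After buying the subsistence bundle (20, 5), a share 1/7 of the remaining income goes to x: x* = 20 + 1/7·(I − 20p_x − 5p_y)/p_x.
Discretionary income = 375 − 20·5 − 5·10.5 = 222.5; x* = 20 + 1/7·222.5/5 = 26.3571.

x* = 26.3571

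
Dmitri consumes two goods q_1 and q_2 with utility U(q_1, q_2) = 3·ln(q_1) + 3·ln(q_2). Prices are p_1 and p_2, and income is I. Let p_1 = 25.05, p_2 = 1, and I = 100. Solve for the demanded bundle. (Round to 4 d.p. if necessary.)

q_1* = 1.996, q_2* = 50

MU_q_1/MU_q_2 = (3·q_2)/(3·q_1); tangency sets this equal to p_1/p_2.
Rearranging, p_2·q_2 = p_1·q_1. Substituting into the budget gives p_1·q_1·(1 + 1) = I.
Demand: q_1*(p_1,p_2,I) = 0.5·I/p_1 and q_2* = 0.5·I/p_2.
At p_1=25.05, p_2=1, I=100: q_1* = 0.5·100/25.05 = 1.996, q_2* = 50.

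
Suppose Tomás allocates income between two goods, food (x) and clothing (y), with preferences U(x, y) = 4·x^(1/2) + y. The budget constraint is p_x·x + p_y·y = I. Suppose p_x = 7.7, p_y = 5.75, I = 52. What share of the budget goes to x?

share on x = 0.3303

Utility is quasi-linear in y; the FOC for x is 2/√x = p_x/p_y.
Thus x* = (2·p_y/p_x)² — independent of I — with the rest of income spent on y.
Plugging in: x* = (2·5.75/7.7)² = 2.2306, y* = 6.0565.
Expenditure on x: 7.7·2.2306 = 17.1753; share = 0.3303.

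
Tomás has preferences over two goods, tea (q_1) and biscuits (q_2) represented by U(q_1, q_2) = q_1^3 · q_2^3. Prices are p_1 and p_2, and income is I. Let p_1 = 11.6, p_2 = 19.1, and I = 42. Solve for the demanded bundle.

q_1* = 1.8103, q_2* = 1.0995

Demand: q_1*(p_1,p_2,I) = 0.5·I/p_1 and q_2* = 0.5·I/p_2.
At p_1=11.6, p_2=19.1, I=42: q_1* = 0.5·42/11.6 = 1.8103, q_2* = 1.0995.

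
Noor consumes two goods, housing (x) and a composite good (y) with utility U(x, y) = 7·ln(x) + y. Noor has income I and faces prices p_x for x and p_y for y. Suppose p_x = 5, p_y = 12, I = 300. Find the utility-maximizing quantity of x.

x* = 16.8

Set MRS = p_x/p_y: (7/x)/1 = p_x/p_y.
So x*(p_x,p_y) = 7·p_y/p_x, independent of income; and y* = (I − 7·p_y)/p_y.
At the given prices: x* = 7·12/5 = 16.8.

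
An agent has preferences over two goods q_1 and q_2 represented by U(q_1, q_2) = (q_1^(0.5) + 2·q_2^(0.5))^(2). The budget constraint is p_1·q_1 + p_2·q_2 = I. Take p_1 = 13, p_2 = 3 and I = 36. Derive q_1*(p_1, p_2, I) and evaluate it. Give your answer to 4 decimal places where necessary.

q_1* = 0.151

MU_q_1 ∝ q_1^(-0.5), MU_q_2 ∝ 2·q_2^(-0.5), so MRS = (1/2)·(q_2/q_1)^(0.5) = p_1/p_2.
Hence q_2/q_1 = (2·p_1/p_2)^(1/(0.5)), i.e. raised to the 2 power.
With the ratio pinned down, the budget gives q_1* = I/(p_1 + p_2·(q_2/q_1)) and q_2* = (q_2/q_1)·q_1*.
Numerically q_2/q_1 = 75.111111, so q_1* = 36/(13 + 3·75.111111) = 0.151.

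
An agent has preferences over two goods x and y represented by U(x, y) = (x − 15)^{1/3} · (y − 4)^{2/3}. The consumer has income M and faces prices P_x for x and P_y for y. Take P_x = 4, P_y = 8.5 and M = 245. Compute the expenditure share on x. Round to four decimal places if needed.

share on x = 0.4503

Discretionary income = 245 − 15·4 − 4·8.5 = 151; x* = 15 + 1/3·151/4 = 27.5833; y* = 4 + 2/3·151/8.5 = 15.8431.
Expenditure on x: 4·27.5833 = 110.3333; share = 0.4503.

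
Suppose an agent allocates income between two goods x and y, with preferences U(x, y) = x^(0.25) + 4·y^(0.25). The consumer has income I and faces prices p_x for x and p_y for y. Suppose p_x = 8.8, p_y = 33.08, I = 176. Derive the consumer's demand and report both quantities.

x* = 3.9342, y* = 4.2739

MU_x ∝ x^(-0.75), MU_y ∝ 4·y^(-0.75), so MRS = (1/4)·(y/x)^(0.75) = p_x/p_y.
Hence y/x = (4·p_x/p_y)^(1/(0.75)), i.e. raised to the 4/3 power.
Substitute y = (y/x)·x into the budget: x* = I/(p_x + p_y·(y/x)).
Numerically y/x = 1.086349, so x* = 176/(8.8 + 33.08·1.086349) = 3.9342 and y* = 1.086349·3.9342 = 4.2739.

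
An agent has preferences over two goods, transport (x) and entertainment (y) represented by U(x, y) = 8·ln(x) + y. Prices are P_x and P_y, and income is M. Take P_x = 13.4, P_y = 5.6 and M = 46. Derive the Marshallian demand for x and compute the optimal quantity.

x* = 3.3433

MU_x = 8/x, MU_y = 1. Tangency: 8/x = P_x/P_y.
So x*(P_x,P_y) = 8·P_y/P_x, independent of income; and y* = (M − 8·P_y)/P_y.
At the given prices: x* = 8·5.6/13.4 = 3.3433.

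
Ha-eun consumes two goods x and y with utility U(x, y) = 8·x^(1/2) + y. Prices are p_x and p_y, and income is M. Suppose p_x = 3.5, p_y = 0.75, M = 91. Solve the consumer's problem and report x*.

Utility is quasi-linear in y; the FOC for x is 4/√x = p_x/p_y.
Thus x* = (4·p_y/p_x)² — independent of M — with the rest of income spent on y.
Plugging in: x* = (4·0.75/3.5)² = 0.7347.

x* = 0.7347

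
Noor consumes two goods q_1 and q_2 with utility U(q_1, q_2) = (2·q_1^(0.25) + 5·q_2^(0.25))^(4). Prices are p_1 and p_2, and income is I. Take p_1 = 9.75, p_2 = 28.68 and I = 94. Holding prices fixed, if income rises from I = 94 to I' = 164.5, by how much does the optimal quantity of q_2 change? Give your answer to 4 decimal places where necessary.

Δq_2* = 1.7283

Numerically q_2/q_1 = 0.805046, so q_1* = 94/(9.75 + 28.68·0.805046) = 2.8625 and q_2* = 0.805046·2.8625 = 2.3044.
At I' = 164.5: q_2* = 4.0327. Change: 4.0327 − 2.3044 = 1.7283.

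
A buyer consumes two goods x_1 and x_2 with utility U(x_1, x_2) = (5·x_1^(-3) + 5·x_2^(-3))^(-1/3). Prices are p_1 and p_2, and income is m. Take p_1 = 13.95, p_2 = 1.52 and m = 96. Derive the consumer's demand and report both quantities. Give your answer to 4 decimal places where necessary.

x_1* = 5.7847, x_2* = 10.0684

MRS = MU_x_1/MU_x_2 = (x_2/x_1)^(4). Set equal to p_1/p_2.
Hence x_2/x_1 = (p_1/p_2)^(1/(4)), i.e. raised to the 0.25 power.
Substitute x_2 = (x_2/x_1)·x_1 into the budget: x_1* = m/(p_1 + p_2·(x_2/x_1)).
Numerically x_2/x_1 = 1.740535, so x_1* = 96/(13.95 + 1.52·1.740535) = 5.7847 and x_2* = 1.740535·5.7847 = 10.0684.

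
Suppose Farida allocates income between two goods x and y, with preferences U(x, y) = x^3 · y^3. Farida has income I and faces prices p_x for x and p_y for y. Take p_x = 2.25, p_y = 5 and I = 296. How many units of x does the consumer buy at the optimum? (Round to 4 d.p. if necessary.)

x* = 65.7778

Tangency: MRS = y/x = p_x/p_y.
So 3·p_y·y = 3·p_x·x; combined with the budget, a share 0.5 of income goes to x.
Demand: x*(p_x,p_y,I) = 0.5·I/p_x and y* = 0.5·I/p_y.
At p_x=2.25, p_y=5, I=296: x* = 0.5·296/2.25 = 65.7778.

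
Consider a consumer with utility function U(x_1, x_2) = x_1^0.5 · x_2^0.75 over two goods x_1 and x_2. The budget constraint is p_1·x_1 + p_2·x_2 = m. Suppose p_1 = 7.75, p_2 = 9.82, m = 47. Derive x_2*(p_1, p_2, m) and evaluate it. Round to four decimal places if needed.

x_2* = 2.8717

MU_x_1/MU_x_2 = (0.5·x_2)/(0.75·x_1); tangency sets this equal to p_1/p_2.
So 0.5·p_2·x_2 = 0.75·p_1·x_1; combined with the budget, a share 0.4 of income goes to x_1.
Demand: x_1*(p_1,p_2,m) = 0.4·m/p_1 and x_2* = 0.6·m/p_2.
At p_1=7.75, p_2=9.82, m=47: x_2* = 0.6·47/9.82 = 2.8717.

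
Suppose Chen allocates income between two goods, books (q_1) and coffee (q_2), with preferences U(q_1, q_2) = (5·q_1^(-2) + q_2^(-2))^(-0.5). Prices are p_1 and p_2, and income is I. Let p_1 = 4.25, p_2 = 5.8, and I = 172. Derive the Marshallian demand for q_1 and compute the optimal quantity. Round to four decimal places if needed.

MU_q_1 ∝ 5·q_1^(-3), MU_q_2 ∝ q_2^(-3), so MRS = 5·(q_2/q_1)^(3) = p_1/p_2.
Hence q_2/q_1 = ((1/5)·p_1/p_2)^(1/(3)), i.e. raised to the 1/3 power.
Substitute q_2 = (q_2/q_1)·q_1 into the budget: q_1* = I/(p_1 + p_2·(q_2/q_1)).
Numerically q_2/q_1 = 0.527226, so q_1* = 172/(4.25 + 5.8·0.527226) = 23.5361.

q_1* = 23.5361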